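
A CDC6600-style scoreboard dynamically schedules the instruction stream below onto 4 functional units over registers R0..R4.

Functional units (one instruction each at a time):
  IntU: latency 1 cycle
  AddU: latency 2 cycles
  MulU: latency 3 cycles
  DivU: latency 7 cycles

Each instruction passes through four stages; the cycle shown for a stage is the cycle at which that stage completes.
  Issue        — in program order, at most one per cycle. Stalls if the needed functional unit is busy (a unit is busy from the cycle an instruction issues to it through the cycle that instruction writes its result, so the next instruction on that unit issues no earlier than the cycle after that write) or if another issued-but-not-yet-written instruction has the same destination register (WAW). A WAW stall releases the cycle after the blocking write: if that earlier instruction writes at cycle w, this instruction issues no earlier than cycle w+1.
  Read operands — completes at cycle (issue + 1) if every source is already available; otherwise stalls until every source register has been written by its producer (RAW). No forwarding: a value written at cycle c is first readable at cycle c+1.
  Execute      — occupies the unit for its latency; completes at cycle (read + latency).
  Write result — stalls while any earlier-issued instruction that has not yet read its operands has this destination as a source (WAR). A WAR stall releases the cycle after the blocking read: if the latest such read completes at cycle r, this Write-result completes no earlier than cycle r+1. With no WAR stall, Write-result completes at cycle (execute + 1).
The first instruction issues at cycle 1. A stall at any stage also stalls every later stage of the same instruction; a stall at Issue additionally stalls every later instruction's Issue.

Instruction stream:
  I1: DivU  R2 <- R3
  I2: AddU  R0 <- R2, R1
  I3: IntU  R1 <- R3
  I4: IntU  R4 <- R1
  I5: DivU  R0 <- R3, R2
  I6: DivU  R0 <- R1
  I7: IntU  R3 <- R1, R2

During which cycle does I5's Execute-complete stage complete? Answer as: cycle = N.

cycle = 23

c1: I1 dispatched to DivU
c2: I1 operands ready | I2 dispatched to AddU
c3: I3 dispatched to IntU
c4: I3 operands ready
c5: I3 complete
c9: I1 complete
c10: R2←I1
c11: I2 operands ready
c12: R1←I3
c13: I2 complete | I4 dispatched to IntU
c14: R0←I2 | I4 operands ready
c15: I4 complete | I5 dispatched to DivU
c16: R4←I4 | I5 operands ready
c23: I5 complete
c24: R0←I5
c25: I6 dispatched to DivU
c26: I6 operands ready | I7 dispatched to IntU
c27: I7 operands ready
c28: I7 complete
c29: R3←I7
c33: I6 complete
c34: R0←I6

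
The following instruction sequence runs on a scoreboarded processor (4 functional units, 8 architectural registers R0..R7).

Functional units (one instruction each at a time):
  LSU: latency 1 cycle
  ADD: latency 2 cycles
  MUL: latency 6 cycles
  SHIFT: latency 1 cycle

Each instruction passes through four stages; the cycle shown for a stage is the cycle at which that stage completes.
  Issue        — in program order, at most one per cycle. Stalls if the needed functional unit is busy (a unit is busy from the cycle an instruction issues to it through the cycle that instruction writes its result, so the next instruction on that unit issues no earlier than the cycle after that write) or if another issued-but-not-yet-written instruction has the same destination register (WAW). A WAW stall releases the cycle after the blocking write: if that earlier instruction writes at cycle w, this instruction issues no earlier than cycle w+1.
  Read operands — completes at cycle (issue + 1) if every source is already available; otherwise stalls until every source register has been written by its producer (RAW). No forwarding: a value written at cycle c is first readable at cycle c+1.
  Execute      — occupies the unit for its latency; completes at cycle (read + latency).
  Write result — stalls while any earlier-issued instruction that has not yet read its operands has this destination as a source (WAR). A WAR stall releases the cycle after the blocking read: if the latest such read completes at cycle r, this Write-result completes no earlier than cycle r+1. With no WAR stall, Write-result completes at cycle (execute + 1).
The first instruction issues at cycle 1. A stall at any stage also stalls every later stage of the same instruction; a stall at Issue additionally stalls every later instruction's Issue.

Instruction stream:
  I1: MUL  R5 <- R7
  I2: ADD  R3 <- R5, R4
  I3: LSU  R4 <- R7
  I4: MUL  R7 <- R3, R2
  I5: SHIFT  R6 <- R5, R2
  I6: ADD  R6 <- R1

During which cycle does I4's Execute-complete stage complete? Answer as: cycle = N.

cycle 1: I1 issues→MUL
cycle 2: I1 reads, I2 issues→ADD
cycle 3: I3 issues→LSU
cycle 4: I3 reads
cycle 5: I3 exec-done
cycle 8: I1 exec-done
cycle 9: I1 writes R5
cycle 10: I2 reads, I4 issues→MUL
cycle 11: I3 writes R4, I5 issues→SHIFT
cycle 12: I2 exec-done, I5 reads
cycle 13: I2 writes R3, I5 exec-done
cycle 14: I4 reads, I5 writes R6
cycle 15: I6 issues→ADD
cycle 16: I6 reads
cycle 18: I6 exec-done
cycle 19: I6 writes R6
cycle 20: I4 exec-done
cycle 21: I4 writes R7

cycle = 20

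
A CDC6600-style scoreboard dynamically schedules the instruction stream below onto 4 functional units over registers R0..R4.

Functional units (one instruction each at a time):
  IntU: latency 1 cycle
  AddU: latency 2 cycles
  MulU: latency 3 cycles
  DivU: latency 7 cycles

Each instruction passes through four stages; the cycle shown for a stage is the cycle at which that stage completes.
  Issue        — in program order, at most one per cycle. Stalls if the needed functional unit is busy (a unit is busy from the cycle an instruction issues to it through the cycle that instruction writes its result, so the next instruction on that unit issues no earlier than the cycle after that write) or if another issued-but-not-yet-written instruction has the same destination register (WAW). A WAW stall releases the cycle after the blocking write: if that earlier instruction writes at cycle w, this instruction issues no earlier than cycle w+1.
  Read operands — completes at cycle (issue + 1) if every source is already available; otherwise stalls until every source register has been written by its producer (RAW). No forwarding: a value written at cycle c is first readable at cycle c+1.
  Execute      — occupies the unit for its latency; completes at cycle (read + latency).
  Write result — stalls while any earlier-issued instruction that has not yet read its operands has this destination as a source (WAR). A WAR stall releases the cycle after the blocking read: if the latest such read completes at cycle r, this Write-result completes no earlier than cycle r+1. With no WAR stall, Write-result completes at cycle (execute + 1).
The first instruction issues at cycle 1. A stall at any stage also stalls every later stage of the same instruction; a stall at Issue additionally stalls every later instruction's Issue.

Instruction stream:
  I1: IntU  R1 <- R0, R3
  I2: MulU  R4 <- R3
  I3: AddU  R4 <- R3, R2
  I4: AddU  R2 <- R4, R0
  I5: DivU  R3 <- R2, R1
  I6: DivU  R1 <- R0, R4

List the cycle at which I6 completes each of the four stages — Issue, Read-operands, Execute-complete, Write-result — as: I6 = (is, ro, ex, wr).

t=1  I1 issues→IntU
t=2  I1 reads | I2 issues→MulU
t=3  I1 exec-done | I2 reads
t=4  I1 writes R1
t=6  I2 exec-done
t=7  I2 writes R4
t=8  I3 issues→AddU
t=9  I3 reads
t=11  I3 exec-done
t=12  I3 writes R4
t=13  I4 issues→AddU
t=14  I4 reads | I5 issues→DivU
t=16  I4 exec-done
t=17  I4 writes R2
t=18  I5 reads
t=25  I5 exec-done
t=26  I5 writes R3
t=27  I6 issues→DivU
t=28  I6 reads
t=35  I6 exec-done
t=36  I6 writes R1

I6 = (27, 28, 35, 36)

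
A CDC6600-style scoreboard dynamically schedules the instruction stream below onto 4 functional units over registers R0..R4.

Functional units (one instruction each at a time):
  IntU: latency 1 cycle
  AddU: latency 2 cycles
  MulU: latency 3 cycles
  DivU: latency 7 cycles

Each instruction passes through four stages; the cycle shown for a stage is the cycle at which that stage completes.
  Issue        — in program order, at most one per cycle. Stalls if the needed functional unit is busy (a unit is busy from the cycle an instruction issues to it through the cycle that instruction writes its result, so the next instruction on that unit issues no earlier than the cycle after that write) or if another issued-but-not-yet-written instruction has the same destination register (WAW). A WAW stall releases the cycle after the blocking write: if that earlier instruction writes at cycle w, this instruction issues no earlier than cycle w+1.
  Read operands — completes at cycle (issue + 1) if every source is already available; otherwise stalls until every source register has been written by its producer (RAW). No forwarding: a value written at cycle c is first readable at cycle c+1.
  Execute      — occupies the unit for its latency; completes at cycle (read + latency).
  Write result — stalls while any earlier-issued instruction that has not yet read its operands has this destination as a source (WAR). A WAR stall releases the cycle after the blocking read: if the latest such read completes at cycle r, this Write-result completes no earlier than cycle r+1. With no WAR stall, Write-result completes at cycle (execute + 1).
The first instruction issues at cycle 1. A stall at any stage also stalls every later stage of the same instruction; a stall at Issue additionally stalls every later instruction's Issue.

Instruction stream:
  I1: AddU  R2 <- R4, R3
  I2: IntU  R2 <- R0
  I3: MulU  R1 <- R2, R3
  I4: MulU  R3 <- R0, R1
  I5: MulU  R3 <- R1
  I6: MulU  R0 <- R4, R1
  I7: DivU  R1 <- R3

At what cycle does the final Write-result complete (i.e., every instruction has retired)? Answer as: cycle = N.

cycle = 37

  I1 | 1 | 2 | 4 | 5
  I2 | 6 | 7 | 8 | 9   WAW R2: wait I1 write@5
  I3 | 7 | 10 | 13 | 14   RAW R2: wait I2 write@9
  I4 | 15 | 16 | 19 | 20   struct: MulU busy until I3 writes@14
  I5 | 21 | 22 | 25 | 26   struct: MulU busy until I4 writes@20
  I6 | 27 | 28 | 31 | 32   struct: MulU busy until I5 writes@26
  I7 | 28 | 29 | 36 | 37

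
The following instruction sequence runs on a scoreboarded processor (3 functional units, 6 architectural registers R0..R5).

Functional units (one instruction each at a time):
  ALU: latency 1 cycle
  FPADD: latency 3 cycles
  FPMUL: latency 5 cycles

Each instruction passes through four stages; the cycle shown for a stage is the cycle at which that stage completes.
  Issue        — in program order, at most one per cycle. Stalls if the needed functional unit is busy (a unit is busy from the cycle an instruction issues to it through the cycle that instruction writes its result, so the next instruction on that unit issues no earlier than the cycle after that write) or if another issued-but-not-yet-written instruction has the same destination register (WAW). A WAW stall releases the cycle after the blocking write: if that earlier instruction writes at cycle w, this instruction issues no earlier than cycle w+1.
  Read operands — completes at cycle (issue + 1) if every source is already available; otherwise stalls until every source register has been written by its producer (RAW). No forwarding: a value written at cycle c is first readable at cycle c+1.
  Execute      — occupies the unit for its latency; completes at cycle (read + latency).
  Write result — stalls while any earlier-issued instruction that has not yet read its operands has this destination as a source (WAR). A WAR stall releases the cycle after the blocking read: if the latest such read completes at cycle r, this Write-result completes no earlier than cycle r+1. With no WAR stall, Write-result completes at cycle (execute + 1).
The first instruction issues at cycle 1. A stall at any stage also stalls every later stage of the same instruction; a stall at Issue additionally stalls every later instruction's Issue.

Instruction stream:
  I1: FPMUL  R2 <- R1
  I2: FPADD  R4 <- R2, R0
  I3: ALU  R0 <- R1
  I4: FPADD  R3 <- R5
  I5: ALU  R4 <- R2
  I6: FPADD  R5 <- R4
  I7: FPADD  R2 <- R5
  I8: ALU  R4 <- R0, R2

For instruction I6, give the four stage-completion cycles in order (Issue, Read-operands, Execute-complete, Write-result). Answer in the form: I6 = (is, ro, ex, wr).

t=1  I1→FPMUL
t=2  I1 RO, I2→FPADD
t=3  I3→ALU
t=4  I3 RO
t=5  I3 EX
t=7  I1 EX
t=8  I1 WR R2
t=9  I2 RO
t=10  I3 WR R0
t=12  I2 EX
t=13  I2 WR R4
t=14  I4→FPADD
t=15  I4 RO, I5→ALU
t=16  I5 RO
t=17  I5 EX
t=18  I4 EX, I5 WR R4
t=19  I4 WR R3
t=20  I6→FPADD
t=21  I6 RO
t=24  I6 EX
t=25  I6 WR R5
t=26  I7→FPADD
t=27  I7 RO, I8→ALU
t=30  I7 EX
t=31  I7 WR R2
t=32  I8 RO
t=33  I8 EX
t=34  I8 WR R4

I6 = (20, 21, 24, 25)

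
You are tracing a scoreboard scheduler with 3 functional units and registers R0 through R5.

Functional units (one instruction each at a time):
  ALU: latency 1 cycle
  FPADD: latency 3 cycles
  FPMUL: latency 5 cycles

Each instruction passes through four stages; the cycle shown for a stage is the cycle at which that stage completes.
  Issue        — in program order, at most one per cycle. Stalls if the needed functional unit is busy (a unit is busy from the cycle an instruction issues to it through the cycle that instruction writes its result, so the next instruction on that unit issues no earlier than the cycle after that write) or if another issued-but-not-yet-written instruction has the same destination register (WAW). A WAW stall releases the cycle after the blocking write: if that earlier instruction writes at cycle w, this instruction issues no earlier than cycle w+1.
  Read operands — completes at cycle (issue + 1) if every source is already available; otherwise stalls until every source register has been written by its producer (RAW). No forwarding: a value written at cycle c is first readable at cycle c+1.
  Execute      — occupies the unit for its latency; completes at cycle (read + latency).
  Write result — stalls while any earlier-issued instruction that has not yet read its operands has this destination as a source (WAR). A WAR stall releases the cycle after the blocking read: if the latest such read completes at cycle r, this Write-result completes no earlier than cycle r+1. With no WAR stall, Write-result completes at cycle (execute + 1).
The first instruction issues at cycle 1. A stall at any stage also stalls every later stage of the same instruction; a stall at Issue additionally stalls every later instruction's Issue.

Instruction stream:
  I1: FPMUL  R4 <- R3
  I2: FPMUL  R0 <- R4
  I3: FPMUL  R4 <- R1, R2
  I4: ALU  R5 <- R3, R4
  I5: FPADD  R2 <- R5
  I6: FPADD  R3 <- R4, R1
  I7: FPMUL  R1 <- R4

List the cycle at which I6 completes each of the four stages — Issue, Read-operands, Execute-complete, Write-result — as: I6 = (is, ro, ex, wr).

I1 -> (1, 2, 7, 8)
I2 -> (9, 10, 15, 16)  // struct: FPMUL busy until I1 writes@8
I3 -> (17, 18, 23, 24)  // struct: FPMUL busy until I2 writes@16
I4 -> (18, 25, 26, 27)  // RAW R4: wait I3 write@24
I5 -> (19, 28, 31, 32)  // RAW R5: wait I4 write@27
I6 -> (33, 34, 37, 38)  // struct: FPADD busy until I5 writes@32
I7 -> (34, 35, 40, 41)

I6 = (33, 34, 37, 38)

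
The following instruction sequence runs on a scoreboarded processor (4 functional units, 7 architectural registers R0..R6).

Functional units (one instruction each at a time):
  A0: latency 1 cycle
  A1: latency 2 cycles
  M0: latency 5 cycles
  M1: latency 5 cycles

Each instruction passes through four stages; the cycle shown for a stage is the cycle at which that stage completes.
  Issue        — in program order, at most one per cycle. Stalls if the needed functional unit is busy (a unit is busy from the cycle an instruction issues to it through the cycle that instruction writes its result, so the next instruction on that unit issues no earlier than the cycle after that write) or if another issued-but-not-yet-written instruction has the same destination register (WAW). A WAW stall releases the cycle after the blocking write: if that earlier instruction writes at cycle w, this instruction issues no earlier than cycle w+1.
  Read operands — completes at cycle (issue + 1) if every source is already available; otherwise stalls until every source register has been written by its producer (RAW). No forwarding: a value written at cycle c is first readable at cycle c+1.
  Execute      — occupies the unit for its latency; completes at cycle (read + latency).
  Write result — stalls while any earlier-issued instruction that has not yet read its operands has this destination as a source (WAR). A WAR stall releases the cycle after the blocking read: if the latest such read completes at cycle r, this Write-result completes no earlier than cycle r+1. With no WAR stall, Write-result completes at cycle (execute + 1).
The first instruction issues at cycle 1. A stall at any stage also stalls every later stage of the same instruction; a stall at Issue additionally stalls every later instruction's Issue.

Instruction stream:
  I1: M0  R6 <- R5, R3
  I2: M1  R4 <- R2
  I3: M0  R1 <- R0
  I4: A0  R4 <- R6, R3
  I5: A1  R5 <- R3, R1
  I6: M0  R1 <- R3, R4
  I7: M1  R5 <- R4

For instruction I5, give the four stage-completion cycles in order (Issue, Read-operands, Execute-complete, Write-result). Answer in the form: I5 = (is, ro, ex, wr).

I5 = (11, 17, 19, 20)

[I1] 1/2/7/8
[I2] 2/3/8/9
[I3] 9/10/15/16  (struct: M0 busy until I1 writes@8)
[I4] 10/11/12/13
[I5] 11/17/19/20  (RAW R1: wait I3 write@16)
[I6] 17/18/23/24  (struct: M0 busy until I3 writes@16)
[I7] 21/22/27/28  (WAW R5: wait I5 write@20)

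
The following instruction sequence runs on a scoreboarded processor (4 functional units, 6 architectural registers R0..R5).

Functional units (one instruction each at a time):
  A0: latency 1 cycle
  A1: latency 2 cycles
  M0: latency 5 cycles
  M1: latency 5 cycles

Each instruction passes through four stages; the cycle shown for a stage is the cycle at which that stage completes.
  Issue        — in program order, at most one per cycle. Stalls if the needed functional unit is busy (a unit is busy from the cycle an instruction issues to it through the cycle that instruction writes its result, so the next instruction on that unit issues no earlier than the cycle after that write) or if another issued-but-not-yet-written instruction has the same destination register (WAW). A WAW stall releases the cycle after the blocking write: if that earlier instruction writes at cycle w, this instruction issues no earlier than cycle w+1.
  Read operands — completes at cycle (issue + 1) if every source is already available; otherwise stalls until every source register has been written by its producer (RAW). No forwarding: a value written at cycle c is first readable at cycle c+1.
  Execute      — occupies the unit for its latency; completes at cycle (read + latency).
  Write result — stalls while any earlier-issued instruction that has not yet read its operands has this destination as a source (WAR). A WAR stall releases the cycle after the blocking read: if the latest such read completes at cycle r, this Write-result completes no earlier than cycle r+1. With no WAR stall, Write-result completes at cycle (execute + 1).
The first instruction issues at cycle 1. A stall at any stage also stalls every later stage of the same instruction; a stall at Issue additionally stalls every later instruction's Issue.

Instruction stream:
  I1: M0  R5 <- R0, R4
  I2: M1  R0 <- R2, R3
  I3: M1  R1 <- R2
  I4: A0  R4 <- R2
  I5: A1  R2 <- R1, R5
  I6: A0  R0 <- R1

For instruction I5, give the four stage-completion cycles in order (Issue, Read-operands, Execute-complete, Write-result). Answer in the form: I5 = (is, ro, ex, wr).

I5 = (12, 18, 20, 21)

1) issue 1, read 2, done 7, write 8
2) issue 2, read 3, done 8, write 9
3) issue 10, read 11, done 16, write 17  <struct: M1 busy until I2 writes@9>
4) issue 11, read 12, done 13, write 14
5) issue 12, read 18, done 20, write 21  <RAW R1: wait I3 write@17>
6) issue 15, read 18, done 19, write 20  <struct: A0 busy until I4 writes@14 / RAW R1: wait I3 write@17>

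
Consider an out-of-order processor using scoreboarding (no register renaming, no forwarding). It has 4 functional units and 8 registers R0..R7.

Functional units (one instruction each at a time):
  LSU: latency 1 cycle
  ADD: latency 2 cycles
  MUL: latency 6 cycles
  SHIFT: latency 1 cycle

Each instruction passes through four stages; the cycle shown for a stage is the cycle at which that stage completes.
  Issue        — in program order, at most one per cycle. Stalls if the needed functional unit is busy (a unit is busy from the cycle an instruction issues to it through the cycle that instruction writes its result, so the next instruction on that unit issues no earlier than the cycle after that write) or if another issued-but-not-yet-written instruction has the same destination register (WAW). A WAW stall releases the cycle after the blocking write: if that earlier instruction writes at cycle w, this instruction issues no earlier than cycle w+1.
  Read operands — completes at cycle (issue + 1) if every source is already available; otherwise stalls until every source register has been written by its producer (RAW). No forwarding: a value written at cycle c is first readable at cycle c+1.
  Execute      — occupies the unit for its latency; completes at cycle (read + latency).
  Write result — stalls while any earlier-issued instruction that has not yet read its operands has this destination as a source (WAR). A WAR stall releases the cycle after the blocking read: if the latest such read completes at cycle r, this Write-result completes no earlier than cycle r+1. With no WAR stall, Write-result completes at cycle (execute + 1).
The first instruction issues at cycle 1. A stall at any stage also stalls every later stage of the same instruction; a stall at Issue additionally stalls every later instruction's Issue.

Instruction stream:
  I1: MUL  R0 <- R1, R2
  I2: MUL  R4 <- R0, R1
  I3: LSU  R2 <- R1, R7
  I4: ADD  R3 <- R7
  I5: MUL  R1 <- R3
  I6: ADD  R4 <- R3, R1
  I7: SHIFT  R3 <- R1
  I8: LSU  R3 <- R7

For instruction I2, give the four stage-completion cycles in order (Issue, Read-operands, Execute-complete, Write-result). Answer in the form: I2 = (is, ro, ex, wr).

I2 = (10, 11, 17, 18)

[I1] 1/2/8/9
[I2] 10/11/17/18  (struct: MUL busy until I1 writes@9)
[I3] 11/12/13/14
[I4] 12/13/15/16
[I5] 19/20/26/27  (struct: MUL busy until I2 writes@18)
[I6] 20/28/30/31  (RAW R1: wait I5 write@27)
[I7] 21/28/29/30  (RAW R1: wait I5 write@27)
[I8] 31/32/33/34  (WAW R3: wait I7 write@30)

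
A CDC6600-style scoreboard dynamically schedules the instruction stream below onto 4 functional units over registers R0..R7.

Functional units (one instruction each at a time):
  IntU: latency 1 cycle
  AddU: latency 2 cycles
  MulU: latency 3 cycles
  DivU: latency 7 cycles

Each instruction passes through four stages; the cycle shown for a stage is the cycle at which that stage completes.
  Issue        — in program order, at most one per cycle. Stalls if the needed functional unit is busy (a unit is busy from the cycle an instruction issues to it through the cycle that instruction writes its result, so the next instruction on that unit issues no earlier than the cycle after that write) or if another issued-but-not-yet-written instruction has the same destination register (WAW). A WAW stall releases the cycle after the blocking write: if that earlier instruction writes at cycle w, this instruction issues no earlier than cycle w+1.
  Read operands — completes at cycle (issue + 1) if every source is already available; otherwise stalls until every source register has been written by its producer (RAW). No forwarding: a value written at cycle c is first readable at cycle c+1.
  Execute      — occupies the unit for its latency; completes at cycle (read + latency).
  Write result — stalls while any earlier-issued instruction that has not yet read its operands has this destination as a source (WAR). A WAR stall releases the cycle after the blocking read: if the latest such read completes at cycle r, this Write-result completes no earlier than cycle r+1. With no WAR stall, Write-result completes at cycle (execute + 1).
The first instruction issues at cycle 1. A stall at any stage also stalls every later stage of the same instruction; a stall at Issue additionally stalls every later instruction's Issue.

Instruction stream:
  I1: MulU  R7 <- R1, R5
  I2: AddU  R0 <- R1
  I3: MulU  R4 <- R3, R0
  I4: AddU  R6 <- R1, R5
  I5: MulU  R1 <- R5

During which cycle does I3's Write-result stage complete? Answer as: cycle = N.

cycle = 12

c1: I1→MulU
c2: I1 RO, I2→AddU
c3: I2 RO
c5: I1 EX, I2 EX
c6: I1 WR R7, I2 WR R0
c7: I3→MulU
c8: I3 RO, I4→AddU
c9: I4 RO
c11: I3 EX, I4 EX
c12: I3 WR R4, I4 WR R6
c13: I5→MulU
c14: I5 RO
c17: I5 EX
c18: I5 WR R1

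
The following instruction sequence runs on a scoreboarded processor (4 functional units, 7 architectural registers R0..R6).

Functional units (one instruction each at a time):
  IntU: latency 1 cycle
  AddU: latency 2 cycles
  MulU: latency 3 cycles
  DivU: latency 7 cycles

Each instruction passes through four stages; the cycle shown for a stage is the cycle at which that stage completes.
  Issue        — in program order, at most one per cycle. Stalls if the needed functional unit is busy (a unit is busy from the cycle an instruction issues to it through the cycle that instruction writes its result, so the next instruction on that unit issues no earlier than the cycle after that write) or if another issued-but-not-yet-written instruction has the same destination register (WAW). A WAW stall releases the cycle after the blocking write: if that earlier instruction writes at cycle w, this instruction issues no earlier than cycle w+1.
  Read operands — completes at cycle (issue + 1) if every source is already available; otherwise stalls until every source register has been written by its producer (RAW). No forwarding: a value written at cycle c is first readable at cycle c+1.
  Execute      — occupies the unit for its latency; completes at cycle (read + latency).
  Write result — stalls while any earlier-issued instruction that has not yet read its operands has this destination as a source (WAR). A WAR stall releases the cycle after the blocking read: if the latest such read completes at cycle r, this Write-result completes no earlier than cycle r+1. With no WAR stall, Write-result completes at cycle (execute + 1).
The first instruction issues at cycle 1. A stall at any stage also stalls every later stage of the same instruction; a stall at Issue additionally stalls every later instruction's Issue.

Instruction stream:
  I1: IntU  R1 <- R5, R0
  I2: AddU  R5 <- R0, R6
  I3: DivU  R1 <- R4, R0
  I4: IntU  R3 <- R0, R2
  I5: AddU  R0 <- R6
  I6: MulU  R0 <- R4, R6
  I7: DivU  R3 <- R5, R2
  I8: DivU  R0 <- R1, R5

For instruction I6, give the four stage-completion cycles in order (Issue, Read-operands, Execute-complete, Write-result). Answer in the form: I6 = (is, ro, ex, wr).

I6 = (12, 13, 16, 17)

  I1 | 1 | 2 | 3 | 4
  I2 | 2 | 3 | 5 | 6
  I3 | 5 | 6 | 13 | 14   WAW R1: wait I1 write@4
  I4 | 6 | 7 | 8 | 9
  I5 | 7 | 8 | 10 | 11
  I6 | 12 | 13 | 16 | 17   WAW R0: wait I5 write@11
  I7 | 15 | 16 | 23 | 24   struct: DivU busy until I3 writes@14
  I8 | 25 | 26 | 33 | 34   struct: DivU busy until I7 writes@24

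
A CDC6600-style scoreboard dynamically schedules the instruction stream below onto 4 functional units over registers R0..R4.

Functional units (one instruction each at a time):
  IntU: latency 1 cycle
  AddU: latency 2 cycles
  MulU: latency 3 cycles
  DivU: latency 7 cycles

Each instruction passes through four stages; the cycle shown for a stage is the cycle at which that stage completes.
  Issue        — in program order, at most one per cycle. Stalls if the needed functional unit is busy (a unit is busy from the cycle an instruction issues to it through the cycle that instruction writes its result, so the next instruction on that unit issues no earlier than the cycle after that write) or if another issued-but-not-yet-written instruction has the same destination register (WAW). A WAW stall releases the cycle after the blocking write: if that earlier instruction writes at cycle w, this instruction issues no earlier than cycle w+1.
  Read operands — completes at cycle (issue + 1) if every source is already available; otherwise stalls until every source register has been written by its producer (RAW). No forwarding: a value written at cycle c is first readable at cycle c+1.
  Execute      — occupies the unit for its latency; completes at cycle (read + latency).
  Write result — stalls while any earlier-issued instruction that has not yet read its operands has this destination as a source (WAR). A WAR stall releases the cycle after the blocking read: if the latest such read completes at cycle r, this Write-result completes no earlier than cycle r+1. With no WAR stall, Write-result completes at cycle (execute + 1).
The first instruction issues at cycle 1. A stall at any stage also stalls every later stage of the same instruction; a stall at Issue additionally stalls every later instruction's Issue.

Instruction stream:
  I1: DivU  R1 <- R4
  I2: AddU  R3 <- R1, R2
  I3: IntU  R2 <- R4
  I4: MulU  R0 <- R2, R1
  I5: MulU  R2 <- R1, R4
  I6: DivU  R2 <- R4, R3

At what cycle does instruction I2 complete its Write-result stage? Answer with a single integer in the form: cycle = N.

cycle = 14

  I1 | 1 | 2 | 9 | 10
  I2 | 2 | 11 | 13 | 14   RAW R1: wait I1 write@10
  I3 | 3 | 4 | 5 | 12   WAR R2: wait I2 read@11
  I4 | 4 | 13 | 16 | 17   RAW R2: wait I3 write@12
  I5 | 18 | 19 | 22 | 23   struct: MulU busy until I4 writes@17
  I6 | 24 | 25 | 32 | 33   WAW R2: wait I5 write@23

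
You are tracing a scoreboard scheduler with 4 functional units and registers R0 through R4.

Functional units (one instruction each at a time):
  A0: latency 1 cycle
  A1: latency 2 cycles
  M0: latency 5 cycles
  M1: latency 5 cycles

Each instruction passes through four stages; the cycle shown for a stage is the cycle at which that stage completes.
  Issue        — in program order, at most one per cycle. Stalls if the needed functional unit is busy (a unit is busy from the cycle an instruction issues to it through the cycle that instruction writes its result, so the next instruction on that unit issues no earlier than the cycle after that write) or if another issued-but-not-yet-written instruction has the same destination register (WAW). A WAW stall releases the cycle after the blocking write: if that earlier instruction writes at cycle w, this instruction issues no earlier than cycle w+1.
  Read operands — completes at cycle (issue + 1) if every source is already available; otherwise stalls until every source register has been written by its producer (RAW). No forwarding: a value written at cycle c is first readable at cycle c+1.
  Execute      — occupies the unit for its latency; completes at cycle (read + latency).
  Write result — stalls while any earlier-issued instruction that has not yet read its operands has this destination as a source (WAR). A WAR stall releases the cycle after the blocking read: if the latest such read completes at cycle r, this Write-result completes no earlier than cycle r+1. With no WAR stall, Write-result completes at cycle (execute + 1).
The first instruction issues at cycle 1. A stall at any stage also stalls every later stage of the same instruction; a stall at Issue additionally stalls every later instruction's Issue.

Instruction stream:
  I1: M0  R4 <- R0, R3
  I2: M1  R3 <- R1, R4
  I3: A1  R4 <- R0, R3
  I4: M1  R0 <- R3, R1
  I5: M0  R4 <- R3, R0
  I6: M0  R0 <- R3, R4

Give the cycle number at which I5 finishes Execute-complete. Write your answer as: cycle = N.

cycle = 29

  I1 | 1 | 2 | 7 | 8
  I2 | 2 | 9 | 14 | 15   RAW R4: wait I1 write@8
  I3 | 9 | 16 | 18 | 19   WAW R4: wait I1 write@8 · RAW R3: wait I2 write@15
  I4 | 16 | 17 | 22 | 23   struct: M1 busy until I2 writes@15
  I5 | 20 | 24 | 29 | 30   WAW R4: wait I3 write@19 · RAW R0: wait I4 write@23
  I6 | 31 | 32 | 37 | 38   struct: M0 busy until I5 writes@30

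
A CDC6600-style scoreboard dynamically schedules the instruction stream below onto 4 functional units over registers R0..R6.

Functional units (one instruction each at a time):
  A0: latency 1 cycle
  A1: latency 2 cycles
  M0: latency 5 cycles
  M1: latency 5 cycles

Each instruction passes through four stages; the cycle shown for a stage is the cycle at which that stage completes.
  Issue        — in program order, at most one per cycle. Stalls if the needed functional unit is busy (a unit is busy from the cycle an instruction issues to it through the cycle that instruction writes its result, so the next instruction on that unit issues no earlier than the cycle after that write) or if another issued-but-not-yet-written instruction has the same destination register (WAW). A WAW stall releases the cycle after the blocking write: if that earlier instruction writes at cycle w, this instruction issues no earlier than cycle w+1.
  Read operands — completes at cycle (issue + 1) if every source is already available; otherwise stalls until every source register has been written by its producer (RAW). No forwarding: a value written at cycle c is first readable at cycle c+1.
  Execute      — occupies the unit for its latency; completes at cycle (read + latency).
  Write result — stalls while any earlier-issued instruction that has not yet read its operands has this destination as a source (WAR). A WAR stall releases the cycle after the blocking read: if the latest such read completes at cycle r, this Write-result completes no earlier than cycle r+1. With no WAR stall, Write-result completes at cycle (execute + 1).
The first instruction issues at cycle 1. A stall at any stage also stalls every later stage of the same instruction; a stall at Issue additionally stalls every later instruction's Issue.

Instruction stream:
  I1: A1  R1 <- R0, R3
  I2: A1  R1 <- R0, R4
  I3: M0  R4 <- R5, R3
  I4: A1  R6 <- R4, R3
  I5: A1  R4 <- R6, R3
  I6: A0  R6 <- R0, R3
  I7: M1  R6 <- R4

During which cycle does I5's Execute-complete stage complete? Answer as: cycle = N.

cycle = 22

t=1  I1 dispatched to A1
t=2  I1 operands ready
t=4  I1 complete
t=5  R1←I1
t=6  I2 dispatched to A1
t=7  I2 operands ready; I3 dispatched to M0
t=8  I3 operands ready
t=9  I2 complete
t=10  R1←I2
t=11  I4 dispatched to A1
t=13  I3 complete
t=14  R4←I3
t=15  I4 operands ready
t=17  I4 complete
t=18  R6←I4
t=19  I5 dispatched to A1
t=20  I5 operands ready; I6 dispatched to A0
t=21  I6 operands ready
t=22  I5 complete; I6 complete
t=23  R4←I5; R6←I6
t=24  I7 dispatched to M1
t=25  I7 operands ready
t=30  I7 complete
t=31  R6←I7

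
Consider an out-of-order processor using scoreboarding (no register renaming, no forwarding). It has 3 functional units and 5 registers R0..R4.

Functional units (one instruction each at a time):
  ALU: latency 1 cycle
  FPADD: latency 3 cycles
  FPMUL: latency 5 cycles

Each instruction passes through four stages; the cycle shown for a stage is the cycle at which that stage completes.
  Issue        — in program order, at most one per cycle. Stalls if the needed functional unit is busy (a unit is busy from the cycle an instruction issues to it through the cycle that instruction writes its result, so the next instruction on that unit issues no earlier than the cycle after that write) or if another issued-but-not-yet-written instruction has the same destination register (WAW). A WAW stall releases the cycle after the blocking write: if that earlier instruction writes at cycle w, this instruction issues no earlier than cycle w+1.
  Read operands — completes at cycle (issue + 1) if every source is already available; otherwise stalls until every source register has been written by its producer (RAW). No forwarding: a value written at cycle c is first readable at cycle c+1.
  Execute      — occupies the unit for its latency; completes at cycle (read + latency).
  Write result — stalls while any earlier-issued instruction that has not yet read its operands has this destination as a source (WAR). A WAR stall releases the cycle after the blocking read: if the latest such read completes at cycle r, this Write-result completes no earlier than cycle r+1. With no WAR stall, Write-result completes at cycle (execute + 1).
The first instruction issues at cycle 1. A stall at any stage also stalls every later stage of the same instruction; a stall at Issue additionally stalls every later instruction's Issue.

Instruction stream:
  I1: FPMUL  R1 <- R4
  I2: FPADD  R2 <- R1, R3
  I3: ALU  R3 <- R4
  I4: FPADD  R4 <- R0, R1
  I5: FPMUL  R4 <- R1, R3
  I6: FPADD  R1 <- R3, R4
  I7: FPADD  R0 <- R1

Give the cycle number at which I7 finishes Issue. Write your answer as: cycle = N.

cycle 1: issue I1 (FPMUL)
cycle 2: I1 read-ops | issue I2 (FPADD)
cycle 3: issue I3 (ALU)
cycle 4: I3 read-ops
cycle 5: I3 finished on ALU
cycle 7: I1 finished on FPMUL
cycle 8: I1→R1
cycle 9: I2 read-ops
cycle 10: I3→R3
cycle 12: I2 finished on FPADD
cycle 13: I2→R2
cycle 14: issue I4 (FPADD)
cycle 15: I4 read-ops
cycle 18: I4 finished on FPADD
cycle 19: I4→R4
cycle 20: issue I5 (FPMUL)
cycle 21: I5 read-ops | issue I6 (FPADD)
cycle 26: I5 finished on FPMUL
cycle 27: I5→R4
cycle 28: I6 read-ops
cycle 31: I6 finished on FPADD
cycle 32: I6→R1
cycle 33: issue I7 (FPADD)
cycle 34: I7 read-ops
cycle 37: I7 finished on FPADD
cycle 38: I7→R0

cycle = 33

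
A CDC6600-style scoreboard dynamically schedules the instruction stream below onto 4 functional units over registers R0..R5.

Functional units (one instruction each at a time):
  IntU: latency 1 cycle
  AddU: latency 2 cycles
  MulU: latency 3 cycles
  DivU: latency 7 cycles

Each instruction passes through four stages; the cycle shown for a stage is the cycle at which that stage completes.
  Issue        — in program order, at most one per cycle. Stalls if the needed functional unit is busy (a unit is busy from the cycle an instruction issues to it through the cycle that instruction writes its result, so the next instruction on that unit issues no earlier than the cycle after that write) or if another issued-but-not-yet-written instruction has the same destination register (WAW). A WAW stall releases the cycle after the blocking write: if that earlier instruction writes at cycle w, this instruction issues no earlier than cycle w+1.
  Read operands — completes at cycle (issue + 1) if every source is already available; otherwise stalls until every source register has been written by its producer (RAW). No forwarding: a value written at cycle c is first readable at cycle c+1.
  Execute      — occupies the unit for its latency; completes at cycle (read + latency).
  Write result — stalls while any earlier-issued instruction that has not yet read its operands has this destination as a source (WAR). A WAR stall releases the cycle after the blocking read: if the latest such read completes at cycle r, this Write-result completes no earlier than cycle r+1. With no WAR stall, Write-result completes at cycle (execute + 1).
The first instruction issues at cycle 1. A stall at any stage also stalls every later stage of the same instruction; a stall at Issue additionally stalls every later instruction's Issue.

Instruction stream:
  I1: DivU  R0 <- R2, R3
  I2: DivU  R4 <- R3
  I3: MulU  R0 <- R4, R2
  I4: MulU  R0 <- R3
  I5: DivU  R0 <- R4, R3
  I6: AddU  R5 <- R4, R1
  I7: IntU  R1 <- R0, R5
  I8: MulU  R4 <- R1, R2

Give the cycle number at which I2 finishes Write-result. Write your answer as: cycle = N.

I1: IS=1 RO=2 EX=9 WR=10
I2: IS=11 RO=12 EX=19 WR=20  [struct: DivU busy until I1 writes@10]
I3: IS=12 RO=21 EX=24 WR=25  [RAW R4: wait I2 write@20]
I4: IS=26 RO=27 EX=30 WR=31  [struct: MulU busy until I3 writes@25]
I5: IS=32 RO=33 EX=40 WR=41  [WAW R0: wait I4 write@31]
I6: IS=33 RO=34 EX=36 WR=37
I7: IS=34 RO=42 EX=43 WR=44  [RAW R0: wait I5 write@41]
I8: IS=35 RO=45 EX=48 WR=49  [RAW R1: wait I7 write@44]

cycle = 20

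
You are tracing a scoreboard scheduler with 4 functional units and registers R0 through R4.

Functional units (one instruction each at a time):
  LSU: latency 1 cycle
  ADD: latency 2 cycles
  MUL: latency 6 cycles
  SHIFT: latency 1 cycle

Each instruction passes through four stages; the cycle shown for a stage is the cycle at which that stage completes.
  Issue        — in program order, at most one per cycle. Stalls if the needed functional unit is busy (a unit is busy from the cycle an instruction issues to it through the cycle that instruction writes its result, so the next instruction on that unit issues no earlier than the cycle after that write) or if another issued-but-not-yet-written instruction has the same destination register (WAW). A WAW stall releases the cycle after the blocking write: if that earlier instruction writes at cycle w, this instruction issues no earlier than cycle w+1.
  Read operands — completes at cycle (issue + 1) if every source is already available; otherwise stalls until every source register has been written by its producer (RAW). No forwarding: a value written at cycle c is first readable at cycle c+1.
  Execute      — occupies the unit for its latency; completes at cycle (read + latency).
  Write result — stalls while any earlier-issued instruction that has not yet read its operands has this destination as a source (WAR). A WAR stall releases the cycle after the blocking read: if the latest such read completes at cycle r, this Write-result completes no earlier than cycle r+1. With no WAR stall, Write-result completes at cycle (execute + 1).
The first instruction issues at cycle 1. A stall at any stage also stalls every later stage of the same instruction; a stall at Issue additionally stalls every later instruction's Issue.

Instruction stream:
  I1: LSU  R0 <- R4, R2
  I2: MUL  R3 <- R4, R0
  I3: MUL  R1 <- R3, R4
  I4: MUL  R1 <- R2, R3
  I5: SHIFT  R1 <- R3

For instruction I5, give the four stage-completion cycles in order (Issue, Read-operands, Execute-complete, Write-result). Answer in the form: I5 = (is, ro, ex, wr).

[I1] 1/2/3/4
[I2] 2/5/11/12  (RAW R0: wait I1 write@4)
[I3] 13/14/20/21  (struct: MUL busy until I2 writes@12)
[I4] 22/23/29/30  (struct: MUL busy until I3 writes@21)
[I5] 31/32/33/34  (WAW R1: wait I4 write@30)

I5 = (31, 32, 33, 34)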